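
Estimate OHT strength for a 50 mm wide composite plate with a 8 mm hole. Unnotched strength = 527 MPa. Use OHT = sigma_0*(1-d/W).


OHT = sigma_0*(1-d/W) = 527*(1-8/50) = 442.7 MPa

442.7 MPa


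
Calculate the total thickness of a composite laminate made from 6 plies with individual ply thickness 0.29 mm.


h = n * t_ply = 6 * 0.29 = 1.74 mm

1.74 mm


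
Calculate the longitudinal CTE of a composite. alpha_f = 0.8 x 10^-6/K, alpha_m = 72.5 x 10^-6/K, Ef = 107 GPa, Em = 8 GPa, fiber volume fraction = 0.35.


E1 = Ef*Vf + Em*(1-Vf) = 42.65
alpha_1 = (alpha_f*Ef*Vf + alpha_m*Em*(1-Vf))/E1 = 9.54 x 10^-6/K

9.54 x 10^-6/K


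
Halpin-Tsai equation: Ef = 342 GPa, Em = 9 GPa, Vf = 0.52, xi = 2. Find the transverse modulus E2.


eta = (Ef/Em - 1)/(Ef/Em + xi) = (38.0 - 1)/(38.0 + 2) = 0.925
E2 = Em*(1+xi*eta*Vf)/(1-eta*Vf) = 34.02 GPa

34.02 GPa


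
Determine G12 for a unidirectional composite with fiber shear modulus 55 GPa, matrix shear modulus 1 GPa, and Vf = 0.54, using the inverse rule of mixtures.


1/G12 = Vf/Gf + (1-Vf)/Gm = 0.54/55 + 0.46/1
G12 = 2.13 GPa

2.13 GPa


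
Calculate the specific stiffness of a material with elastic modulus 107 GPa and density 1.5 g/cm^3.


Specific stiffness = E/rho = 107/1.5 = 71.3 GPa/(g/cm^3)

71.3 GPa/(g/cm^3)


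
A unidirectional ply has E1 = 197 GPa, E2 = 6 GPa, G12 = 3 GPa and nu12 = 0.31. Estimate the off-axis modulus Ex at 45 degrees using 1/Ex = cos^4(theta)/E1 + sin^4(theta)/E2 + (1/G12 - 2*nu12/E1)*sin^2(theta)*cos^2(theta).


cos^4(45) = 0.25, sin^4(45) = 0.25, sin^2(45)*cos^2(45) = 0.25
1/G12 - 2*nu12/E1 = 1/3 - 2*0.31/197 = 0.330186 GPa^-1
1/Ex = 0.25/197 + 0.25/6 + 0.330186*0.25 = 0.1254822 GPa^-1
Ex = 7.97 GPa

7.97 GPa


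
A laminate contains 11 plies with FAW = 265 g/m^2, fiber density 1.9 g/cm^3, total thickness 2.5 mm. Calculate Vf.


Vf = n * FAW / (rho_f * h * 1000) = 11 * 265 / (1.9 * 2.5 * 1000) = 0.6137

0.6137


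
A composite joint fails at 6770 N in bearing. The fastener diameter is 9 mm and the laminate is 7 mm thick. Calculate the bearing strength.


sigma_br = F/(d*h) = 6770/(9*7) = 107.5 MPa

107.5 MPa


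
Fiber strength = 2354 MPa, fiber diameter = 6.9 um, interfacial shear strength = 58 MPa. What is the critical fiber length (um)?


Lc = sigma_f * d / (2 * tau_i) = 2354 * 6.9 / (2 * 58) = 140.0 um

140.0 um


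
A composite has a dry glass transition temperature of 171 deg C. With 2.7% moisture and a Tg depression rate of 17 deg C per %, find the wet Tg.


Tg_wet = Tg_dry - k*moisture = 171 - 17*2.7 = 125.1 deg C

125.1 deg C


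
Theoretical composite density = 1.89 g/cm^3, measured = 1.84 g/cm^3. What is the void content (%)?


Void% = (rho_theo - rho_actual)/rho_theo * 100 = (1.89 - 1.84)/1.89 * 100 = 2.65%

2.65%


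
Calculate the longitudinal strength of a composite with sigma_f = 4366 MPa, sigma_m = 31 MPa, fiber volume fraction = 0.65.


sigma_1 = sigma_f*Vf + sigma_m*(1-Vf) = 4366*0.65 + 31*0.35 = 2848.8 MPa

2848.8 MPa


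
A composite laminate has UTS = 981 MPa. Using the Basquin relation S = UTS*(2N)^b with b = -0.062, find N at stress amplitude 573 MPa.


N = 0.5 * (S/UTS)^(1/b) = 0.5 * (573/981)^(1/-0.062) = 2919.6518 cycles

2919.6518 cycles


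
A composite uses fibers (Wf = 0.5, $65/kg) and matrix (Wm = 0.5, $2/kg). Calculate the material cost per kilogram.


Cost = cost_f*Wf + cost_m*Wm = 65*0.5 + 2*0.5 = $33.5/kg

$33.5/kg


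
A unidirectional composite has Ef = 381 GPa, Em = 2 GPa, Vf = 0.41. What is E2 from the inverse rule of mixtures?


1/E2 = Vf/Ef + (1-Vf)/Em = 0.41/381 + 0.59/2
E2 = 3.38 GPa

3.38 GPa


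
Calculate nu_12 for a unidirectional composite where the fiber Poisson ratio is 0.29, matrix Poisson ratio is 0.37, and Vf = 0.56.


nu_12 = nu_f*Vf + nu_m*(1-Vf) = 0.29*0.56 + 0.37*0.44 = 0.3252

0.3252


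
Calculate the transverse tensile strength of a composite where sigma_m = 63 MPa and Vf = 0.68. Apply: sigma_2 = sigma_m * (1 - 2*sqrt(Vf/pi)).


factor = 1 - 2*sqrt(0.68/pi) = 0.0695
sigma_2 = 63 * 0.0695 = 4.38 MPa

4.38 MPa


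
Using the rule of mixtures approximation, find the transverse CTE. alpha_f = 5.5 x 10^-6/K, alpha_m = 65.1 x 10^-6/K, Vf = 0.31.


alpha_2 = alpha_f*Vf + alpha_m*(1-Vf) = 5.5*0.31 + 65.1*0.69 = 46.6 x 10^-6/K

46.6 x 10^-6/K


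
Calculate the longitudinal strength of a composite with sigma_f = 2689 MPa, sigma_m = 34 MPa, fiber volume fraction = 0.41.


sigma_1 = sigma_f*Vf + sigma_m*(1-Vf) = 2689*0.41 + 34*0.59 = 1122.6 MPa

1122.6 MPa


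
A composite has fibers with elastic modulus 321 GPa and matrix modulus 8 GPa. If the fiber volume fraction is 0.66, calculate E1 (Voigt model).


E1 = Ef*Vf + Em*(1-Vf) = 321*0.66 + 8*0.34 = 214.58 GPa

214.58 GPa


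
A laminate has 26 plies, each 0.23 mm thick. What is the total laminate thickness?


h = n * t_ply = 26 * 0.23 = 5.98 mm

5.98 mm


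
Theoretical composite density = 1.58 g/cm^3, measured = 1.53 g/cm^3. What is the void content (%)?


Void% = (rho_theo - rho_actual)/rho_theo * 100 = (1.58 - 1.53)/1.58 * 100 = 3.16%

3.16%


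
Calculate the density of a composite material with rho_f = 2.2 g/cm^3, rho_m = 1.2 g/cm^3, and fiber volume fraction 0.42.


rho_c = rho_f*Vf + rho_m*(1-Vf) = 2.2*0.42 + 1.2*0.58 = 1.62 g/cm^3

1.62 g/cm^3


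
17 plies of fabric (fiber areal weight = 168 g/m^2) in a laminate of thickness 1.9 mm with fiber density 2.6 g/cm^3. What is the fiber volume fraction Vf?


Vf = n * FAW / (rho_f * h * 1000) = 17 * 168 / (2.6 * 1.9 * 1000) = 0.5781

0.5781


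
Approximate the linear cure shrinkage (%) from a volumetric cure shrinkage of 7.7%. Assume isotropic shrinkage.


Linear shrinkage ≈ vol_shrink/3 = 7.7/3 = 2.567%

2.567%


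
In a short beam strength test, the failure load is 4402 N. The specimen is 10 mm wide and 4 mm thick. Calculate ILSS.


ILSS = 3F/(4bh) = 3*4402/(4*10*4) = 82.54 MPa

82.54 MPa


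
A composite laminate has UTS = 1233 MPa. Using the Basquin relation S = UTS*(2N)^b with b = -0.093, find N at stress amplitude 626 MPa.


N = 0.5 * (S/UTS)^(1/b) = 0.5 * (626/1233)^(1/-0.093) = 731.8808 cycles

731.8808 cycles


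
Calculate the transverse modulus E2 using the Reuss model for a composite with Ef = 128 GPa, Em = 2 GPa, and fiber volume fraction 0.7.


1/E2 = Vf/Ef + (1-Vf)/Em = 0.7/128 + 0.3/2
E2 = 6.43 GPa

6.43 GPa


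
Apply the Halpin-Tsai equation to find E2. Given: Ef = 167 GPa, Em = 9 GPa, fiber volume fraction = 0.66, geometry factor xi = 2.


eta = (Ef/Em - 1)/(Ef/Em + xi) = (18.5556 - 1)/(18.5556 + 2) = 0.8541
E2 = Em*(1+xi*eta*Vf)/(1-eta*Vf) = 43.88 GPa

43.88 GPa


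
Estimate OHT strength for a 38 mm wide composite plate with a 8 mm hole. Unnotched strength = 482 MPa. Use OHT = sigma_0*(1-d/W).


OHT = sigma_0*(1-d/W) = 482*(1-8/38) = 380.5 MPa

380.5 MPa


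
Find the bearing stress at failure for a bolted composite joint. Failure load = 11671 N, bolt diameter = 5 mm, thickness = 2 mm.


sigma_br = F/(d*h) = 11671/(5*2) = 1167.1 MPa

1167.1 MPa


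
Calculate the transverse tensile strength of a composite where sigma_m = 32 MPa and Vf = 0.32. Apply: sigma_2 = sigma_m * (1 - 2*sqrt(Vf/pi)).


factor = 1 - 2*sqrt(0.32/pi) = 0.3617
sigma_2 = 32 * 0.3617 = 11.57 MPa

11.57 MPa


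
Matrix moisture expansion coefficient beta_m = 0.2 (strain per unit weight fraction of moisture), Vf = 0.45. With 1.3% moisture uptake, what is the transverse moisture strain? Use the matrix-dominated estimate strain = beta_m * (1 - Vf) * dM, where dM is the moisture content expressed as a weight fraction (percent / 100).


dM = 1.3/100 = 0.013
strain = beta_m * (1-Vf) * dM = 0.2 * 0.55 * 0.013 = 0.00143

0.00143


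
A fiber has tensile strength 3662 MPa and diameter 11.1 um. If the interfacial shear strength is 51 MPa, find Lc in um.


Lc = sigma_f * d / (2 * tau_i) = 3662 * 11.1 / (2 * 51) = 398.5 um

398.5 um


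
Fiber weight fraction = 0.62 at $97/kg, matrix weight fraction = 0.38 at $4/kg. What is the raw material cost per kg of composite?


Cost = cost_f*Wf + cost_m*Wm = 97*0.62 + 4*0.38 = $61.66/kg

$61.66/kg


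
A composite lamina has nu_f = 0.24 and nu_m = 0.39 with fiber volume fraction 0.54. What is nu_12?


nu_12 = nu_f*Vf + nu_m*(1-Vf) = 0.24*0.54 + 0.39*0.46 = 0.309

0.309


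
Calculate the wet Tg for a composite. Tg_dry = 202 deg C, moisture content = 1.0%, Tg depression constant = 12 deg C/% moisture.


Tg_wet = Tg_dry - k*moisture = 202 - 12*1.0 = 190.0 deg C

190.0 deg C


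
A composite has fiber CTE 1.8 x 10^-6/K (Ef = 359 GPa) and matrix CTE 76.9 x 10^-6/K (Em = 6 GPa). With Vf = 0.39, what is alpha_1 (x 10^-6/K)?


E1 = Ef*Vf + Em*(1-Vf) = 143.67
alpha_1 = (alpha_f*Ef*Vf + alpha_m*Em*(1-Vf))/E1 = 3.71 x 10^-6/K

3.71 x 10^-6/K


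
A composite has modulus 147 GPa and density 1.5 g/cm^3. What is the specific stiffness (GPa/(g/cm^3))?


Specific stiffness = E/rho = 147/1.5 = 98.0 GPa/(g/cm^3)

98.0 GPa/(g/cm^3)


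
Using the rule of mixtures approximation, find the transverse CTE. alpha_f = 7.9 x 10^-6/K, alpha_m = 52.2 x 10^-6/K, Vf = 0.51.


alpha_2 = alpha_f*Vf + alpha_m*(1-Vf) = 7.9*0.51 + 52.2*0.49 = 29.6 x 10^-6/K

29.6 x 10^-6/K


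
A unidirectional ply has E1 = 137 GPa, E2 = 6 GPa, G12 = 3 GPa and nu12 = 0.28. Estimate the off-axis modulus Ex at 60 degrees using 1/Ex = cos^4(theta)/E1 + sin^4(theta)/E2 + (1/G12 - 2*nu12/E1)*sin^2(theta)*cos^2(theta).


cos^4(60) = 0.0625, sin^4(60) = 0.5625, sin^2(60)*cos^2(60) = 0.1875
1/G12 - 2*nu12/E1 = 1/3 - 2*0.28/137 = 0.329246 GPa^-1
1/Ex = 0.0625/137 + 0.5625/6 + 0.329246*0.1875 = 0.1559398 GPa^-1
Ex = 6.41 GPa

6.41 GPa


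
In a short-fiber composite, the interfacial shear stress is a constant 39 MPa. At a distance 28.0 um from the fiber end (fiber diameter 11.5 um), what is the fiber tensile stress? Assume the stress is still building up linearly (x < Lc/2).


Force balance: sigma_f * (pi*d^2/4) = tau * (pi*d) * x  ->  sigma_f = 4 * tau * x / d
sigma_f = 4 * 39 * 28.0 / 11.5 = 379.8 MPa

379.8 MPa


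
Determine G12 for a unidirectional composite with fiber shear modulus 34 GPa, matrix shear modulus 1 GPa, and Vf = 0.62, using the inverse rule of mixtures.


1/G12 = Vf/Gf + (1-Vf)/Gm = 0.62/34 + 0.38/1
G12 = 2.51 GPa

2.51 GPa


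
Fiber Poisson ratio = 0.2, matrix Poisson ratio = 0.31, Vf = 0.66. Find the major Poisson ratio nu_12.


nu_12 = nu_f*Vf + nu_m*(1-Vf) = 0.2*0.66 + 0.31*0.34 = 0.2374

0.2374


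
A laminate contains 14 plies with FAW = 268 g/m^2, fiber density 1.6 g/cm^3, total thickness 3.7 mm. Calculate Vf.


Vf = n * FAW / (rho_f * h * 1000) = 14 * 268 / (1.6 * 3.7 * 1000) = 0.6338

0.6338


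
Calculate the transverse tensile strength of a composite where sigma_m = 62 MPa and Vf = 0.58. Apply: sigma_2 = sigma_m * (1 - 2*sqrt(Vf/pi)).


factor = 1 - 2*sqrt(0.58/pi) = 0.1407
sigma_2 = 62 * 0.1407 = 8.72 MPa

8.72 MPa


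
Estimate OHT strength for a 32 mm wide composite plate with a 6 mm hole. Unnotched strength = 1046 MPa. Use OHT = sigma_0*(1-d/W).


OHT = sigma_0*(1-d/W) = 1046*(1-6/32) = 849.9 MPa

849.9 MPa


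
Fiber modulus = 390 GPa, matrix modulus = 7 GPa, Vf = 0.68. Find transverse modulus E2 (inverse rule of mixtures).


1/E2 = Vf/Ef + (1-Vf)/Em = 0.68/390 + 0.32/7
E2 = 21.07 GPa

21.07 GPa


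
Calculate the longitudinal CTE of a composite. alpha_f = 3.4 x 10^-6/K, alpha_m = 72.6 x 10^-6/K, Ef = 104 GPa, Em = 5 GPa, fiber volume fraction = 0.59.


E1 = Ef*Vf + Em*(1-Vf) = 63.41
alpha_1 = (alpha_f*Ef*Vf + alpha_m*Em*(1-Vf))/E1 = 5.64 x 10^-6/K

5.64 x 10^-6/K


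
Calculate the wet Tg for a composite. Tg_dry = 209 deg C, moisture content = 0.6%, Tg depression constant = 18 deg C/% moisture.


Tg_wet = Tg_dry - k*moisture = 209 - 18*0.6 = 198.2 deg C

198.2 deg C


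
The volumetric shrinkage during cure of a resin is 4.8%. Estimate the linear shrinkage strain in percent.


Linear shrinkage ≈ vol_shrink/3 = 4.8/3 = 1.6%

1.6%


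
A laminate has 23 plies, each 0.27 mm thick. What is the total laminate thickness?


h = n * t_ply = 23 * 0.27 = 6.21 mm

6.21 mm


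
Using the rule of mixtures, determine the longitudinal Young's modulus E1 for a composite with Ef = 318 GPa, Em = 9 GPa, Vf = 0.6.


E1 = Ef*Vf + Em*(1-Vf) = 318*0.6 + 9*0.4 = 194.4 GPa

194.4 GPa


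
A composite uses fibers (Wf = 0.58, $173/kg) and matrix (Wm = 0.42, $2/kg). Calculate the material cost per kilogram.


Cost = cost_f*Wf + cost_m*Wm = 173*0.58 + 2*0.42 = $101.18/kg

$101.18/kg


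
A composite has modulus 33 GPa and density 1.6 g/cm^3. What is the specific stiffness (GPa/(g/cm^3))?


Specific stiffness = E/rho = 33/1.6 = 20.6 GPa/(g/cm^3)

20.6 GPa/(g/cm^3)


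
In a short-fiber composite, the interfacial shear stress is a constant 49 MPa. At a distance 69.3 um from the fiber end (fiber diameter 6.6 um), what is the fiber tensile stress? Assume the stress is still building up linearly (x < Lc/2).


Force balance: sigma_f * (pi*d^2/4) = tau * (pi*d) * x  ->  sigma_f = 4 * tau * x / d
sigma_f = 4 * 49 * 69.3 / 6.6 = 2058.0 MPa

2058.0 MPa


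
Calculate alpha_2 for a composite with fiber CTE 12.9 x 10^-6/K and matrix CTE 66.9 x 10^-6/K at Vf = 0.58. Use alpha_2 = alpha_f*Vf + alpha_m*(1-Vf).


alpha_2 = alpha_f*Vf + alpha_m*(1-Vf) = 12.9*0.58 + 66.9*0.42 = 35.6 x 10^-6/K

35.6 x 10^-6/K


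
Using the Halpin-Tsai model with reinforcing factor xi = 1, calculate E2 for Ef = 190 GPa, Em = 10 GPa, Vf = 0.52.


eta = (Ef/Em - 1)/(Ef/Em + xi) = (19.0 - 1)/(19.0 + 1) = 0.9
E2 = Em*(1+xi*eta*Vf)/(1-eta*Vf) = 27.59 GPa

27.59 GPa


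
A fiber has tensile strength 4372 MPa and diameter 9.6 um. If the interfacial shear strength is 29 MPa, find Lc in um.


Lc = sigma_f * d / (2 * tau_i) = 4372 * 9.6 / (2 * 29) = 723.6 um

723.6 um


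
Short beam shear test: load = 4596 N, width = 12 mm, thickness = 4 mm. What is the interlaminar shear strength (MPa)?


ILSS = 3F/(4bh) = 3*4596/(4*12*4) = 71.81 MPa

71.81 MPa


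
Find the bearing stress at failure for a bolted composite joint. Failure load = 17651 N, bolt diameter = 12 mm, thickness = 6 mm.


sigma_br = F/(d*h) = 17651/(12*6) = 245.2 MPa

245.2 MPa


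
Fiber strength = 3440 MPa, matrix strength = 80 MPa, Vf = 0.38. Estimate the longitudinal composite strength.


sigma_1 = sigma_f*Vf + sigma_m*(1-Vf) = 3440*0.38 + 80*0.62 = 1356.8 MPa

1356.8 MPa


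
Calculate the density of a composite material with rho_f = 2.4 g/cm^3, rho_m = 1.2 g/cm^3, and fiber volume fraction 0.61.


rho_c = rho_f*Vf + rho_m*(1-Vf) = 2.4*0.61 + 1.2*0.39 = 1.932 g/cm^3

1.932 g/cm^3


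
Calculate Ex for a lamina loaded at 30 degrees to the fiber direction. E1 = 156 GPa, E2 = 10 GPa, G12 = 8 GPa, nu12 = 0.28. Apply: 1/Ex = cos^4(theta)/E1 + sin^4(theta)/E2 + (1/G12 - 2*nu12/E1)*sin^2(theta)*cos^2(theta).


cos^4(30) = 0.5625, sin^4(30) = 0.0625, sin^2(30)*cos^2(30) = 0.1875
1/G12 - 2*nu12/E1 = 1/8 - 2*0.28/156 = 0.12141 GPa^-1
1/Ex = 0.5625/156 + 0.0625/10 + 0.12141*0.1875 = 0.0326202 GPa^-1
Ex = 30.66 GPa

30.66 GPa


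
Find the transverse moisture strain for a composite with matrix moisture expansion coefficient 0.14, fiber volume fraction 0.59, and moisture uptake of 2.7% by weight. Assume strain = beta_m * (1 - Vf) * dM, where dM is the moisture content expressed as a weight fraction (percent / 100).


dM = 2.7/100 = 0.027
strain = beta_m * (1-Vf) * dM = 0.14 * 0.41 * 0.027 = 0.0015498

0.0015498


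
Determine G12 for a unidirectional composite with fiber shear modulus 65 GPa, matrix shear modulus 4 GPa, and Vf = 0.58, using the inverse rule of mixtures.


1/G12 = Vf/Gf + (1-Vf)/Gm = 0.58/65 + 0.42/4
G12 = 8.78 GPa

8.78 GPa


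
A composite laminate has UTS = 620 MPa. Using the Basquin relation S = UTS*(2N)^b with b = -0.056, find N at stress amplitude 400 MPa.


N = 0.5 * (S/UTS)^(1/b) = 0.5 * (400/620)^(1/-0.056) = 1252.4210 cycles

1252.4210 cycles


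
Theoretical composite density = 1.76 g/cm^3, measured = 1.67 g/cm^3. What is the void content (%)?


Void% = (rho_theo - rho_actual)/rho_theo * 100 = (1.76 - 1.67)/1.76 * 100 = 5.11%

5.11%


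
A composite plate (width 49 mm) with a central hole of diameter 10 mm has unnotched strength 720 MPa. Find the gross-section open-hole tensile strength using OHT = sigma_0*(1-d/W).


OHT = sigma_0*(1-d/W) = 720*(1-10/49) = 573.1 MPa

573.1 MPa


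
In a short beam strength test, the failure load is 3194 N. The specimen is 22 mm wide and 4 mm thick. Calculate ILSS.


ILSS = 3F/(4bh) = 3*3194/(4*22*4) = 27.22 MPa

27.22 MPa


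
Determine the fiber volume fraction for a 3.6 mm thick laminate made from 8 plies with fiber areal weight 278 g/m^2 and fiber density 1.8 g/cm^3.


Vf = n * FAW / (rho_f * h * 1000) = 8 * 278 / (1.8 * 3.6 * 1000) = 0.3432

0.3432


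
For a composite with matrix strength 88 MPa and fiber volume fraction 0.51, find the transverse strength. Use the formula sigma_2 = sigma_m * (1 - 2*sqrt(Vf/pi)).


factor = 1 - 2*sqrt(0.51/pi) = 0.1942
sigma_2 = 88 * 0.1942 = 17.09 MPa

17.09 MPa


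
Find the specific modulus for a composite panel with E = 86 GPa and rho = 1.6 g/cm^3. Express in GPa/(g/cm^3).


Specific stiffness = E/rho = 86/1.6 = 53.8 GPa/(g/cm^3)

53.8 GPa/(g/cm^3)


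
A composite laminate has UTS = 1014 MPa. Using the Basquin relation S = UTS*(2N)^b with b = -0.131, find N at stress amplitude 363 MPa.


N = 0.5 * (S/UTS)^(1/b) = 0.5 * (363/1014)^(1/-0.131) = 1272.1920 cycles

1272.1920 cycles


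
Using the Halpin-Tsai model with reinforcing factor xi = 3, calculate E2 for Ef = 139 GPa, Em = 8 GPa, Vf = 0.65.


eta = (Ef/Em - 1)/(Ef/Em + xi) = (17.375 - 1)/(17.375 + 3) = 0.8037
E2 = Em*(1+xi*eta*Vf)/(1-eta*Vf) = 43.0 GPa

43.0 GPa


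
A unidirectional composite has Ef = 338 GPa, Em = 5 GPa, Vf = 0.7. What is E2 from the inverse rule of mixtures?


1/E2 = Vf/Ef + (1-Vf)/Em = 0.7/338 + 0.3/5
E2 = 16.11 GPa

16.11 GPa


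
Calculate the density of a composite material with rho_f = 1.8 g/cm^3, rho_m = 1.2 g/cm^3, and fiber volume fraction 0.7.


rho_c = rho_f*Vf + rho_m*(1-Vf) = 1.8*0.7 + 1.2*0.3 = 1.62 g/cm^3

1.62 g/cm^3


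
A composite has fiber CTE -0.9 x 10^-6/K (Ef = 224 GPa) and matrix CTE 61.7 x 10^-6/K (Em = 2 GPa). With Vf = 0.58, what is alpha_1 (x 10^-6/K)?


E1 = Ef*Vf + Em*(1-Vf) = 130.76
alpha_1 = (alpha_f*Ef*Vf + alpha_m*Em*(1-Vf))/E1 = -0.5 x 10^-6/K

-0.5 x 10^-6/K


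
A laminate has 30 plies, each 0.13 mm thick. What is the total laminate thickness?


h = n * t_ply = 30 * 0.13 = 3.9 mm

3.9 mm


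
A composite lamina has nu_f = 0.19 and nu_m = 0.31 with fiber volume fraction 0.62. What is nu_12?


nu_12 = nu_f*Vf + nu_m*(1-Vf) = 0.19*0.62 + 0.31*0.38 = 0.2356

0.2356


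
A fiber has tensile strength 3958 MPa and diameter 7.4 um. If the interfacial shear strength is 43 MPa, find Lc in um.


Lc = sigma_f * d / (2 * tau_i) = 3958 * 7.4 / (2 * 43) = 340.6 um

340.6 um


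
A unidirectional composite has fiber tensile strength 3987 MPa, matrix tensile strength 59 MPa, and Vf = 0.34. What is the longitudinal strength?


sigma_1 = sigma_f*Vf + sigma_m*(1-Vf) = 3987*0.34 + 59*0.66 = 1394.5 MPa

1394.5 MPa


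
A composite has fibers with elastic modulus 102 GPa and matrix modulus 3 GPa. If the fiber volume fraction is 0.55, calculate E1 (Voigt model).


E1 = Ef*Vf + Em*(1-Vf) = 102*0.55 + 3*0.45 = 57.45 GPa

57.45 GPa


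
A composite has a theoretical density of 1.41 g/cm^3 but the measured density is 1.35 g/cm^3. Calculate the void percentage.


Void% = (rho_theo - rho_actual)/rho_theo * 100 = (1.41 - 1.35)/1.41 * 100 = 4.26%

4.26%


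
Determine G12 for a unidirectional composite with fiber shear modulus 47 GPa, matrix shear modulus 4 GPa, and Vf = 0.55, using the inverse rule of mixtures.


1/G12 = Vf/Gf + (1-Vf)/Gm = 0.55/47 + 0.45/4
G12 = 8.05 GPa

8.05 GPa


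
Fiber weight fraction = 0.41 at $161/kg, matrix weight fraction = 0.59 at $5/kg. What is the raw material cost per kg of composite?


Cost = cost_f*Wf + cost_m*Wm = 161*0.41 + 5*0.59 = $68.96/kg

$68.96/kg


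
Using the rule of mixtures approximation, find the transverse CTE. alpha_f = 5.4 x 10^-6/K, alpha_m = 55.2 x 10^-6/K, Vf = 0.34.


alpha_2 = alpha_f*Vf + alpha_m*(1-Vf) = 5.4*0.34 + 55.2*0.66 = 38.3 x 10^-6/K

38.3 x 10^-6/K


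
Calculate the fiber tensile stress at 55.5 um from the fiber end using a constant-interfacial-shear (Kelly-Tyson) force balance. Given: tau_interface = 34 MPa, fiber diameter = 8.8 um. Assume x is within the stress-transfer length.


Force balance: sigma_f * (pi*d^2/4) = tau * (pi*d) * x  ->  sigma_f = 4 * tau * x / d
sigma_f = 4 * 34 * 55.5 / 8.8 = 857.7 MPa

857.7 MPa


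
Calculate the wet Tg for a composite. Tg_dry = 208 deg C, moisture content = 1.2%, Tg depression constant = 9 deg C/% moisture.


Tg_wet = Tg_dry - k*moisture = 208 - 9*1.2 = 197.2 deg C

197.2 deg C


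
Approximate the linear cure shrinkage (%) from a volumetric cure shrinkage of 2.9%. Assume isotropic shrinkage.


Linear shrinkage ≈ vol_shrink/3 = 2.9/3 = 0.967%

0.967%


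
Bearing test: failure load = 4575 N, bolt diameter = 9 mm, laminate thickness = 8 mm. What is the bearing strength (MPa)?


sigma_br = F/(d*h) = 4575/(9*8) = 63.5 MPa

63.5 MPa


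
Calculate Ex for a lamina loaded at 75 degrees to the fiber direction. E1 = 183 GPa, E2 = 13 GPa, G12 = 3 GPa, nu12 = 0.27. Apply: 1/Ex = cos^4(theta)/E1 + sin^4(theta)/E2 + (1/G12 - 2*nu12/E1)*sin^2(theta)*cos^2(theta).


cos^4(75) = 0.004487, sin^4(75) = 0.870513, sin^2(75)*cos^2(75) = 0.0625
1/G12 - 2*nu12/E1 = 1/3 - 2*0.27/183 = 0.330383 GPa^-1
1/Ex = 0.004487/183 + 0.870513/13 + 0.330383*0.0625 = 0.0876359 GPa^-1
Ex = 11.41 GPa

11.41 GPa


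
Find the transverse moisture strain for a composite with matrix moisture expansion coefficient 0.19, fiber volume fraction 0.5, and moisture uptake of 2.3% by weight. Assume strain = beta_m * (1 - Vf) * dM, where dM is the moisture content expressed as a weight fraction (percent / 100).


dM = 2.3/100 = 0.023
strain = beta_m * (1-Vf) * dM = 0.19 * 0.5 * 0.023 = 0.002185

0.002185


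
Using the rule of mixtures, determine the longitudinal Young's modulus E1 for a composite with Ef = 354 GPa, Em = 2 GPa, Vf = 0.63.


E1 = Ef*Vf + Em*(1-Vf) = 354*0.63 + 2*0.37 = 223.76 GPa

223.76 GPa


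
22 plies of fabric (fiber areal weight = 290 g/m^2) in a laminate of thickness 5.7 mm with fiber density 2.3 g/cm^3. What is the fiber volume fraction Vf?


Vf = n * FAW / (rho_f * h * 1000) = 22 * 290 / (2.3 * 5.7 * 1000) = 0.4867

0.4867


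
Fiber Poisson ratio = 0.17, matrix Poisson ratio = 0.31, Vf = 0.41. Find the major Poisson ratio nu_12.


nu_12 = nu_f*Vf + nu_m*(1-Vf) = 0.17*0.41 + 0.31*0.59 = 0.2526

0.2526


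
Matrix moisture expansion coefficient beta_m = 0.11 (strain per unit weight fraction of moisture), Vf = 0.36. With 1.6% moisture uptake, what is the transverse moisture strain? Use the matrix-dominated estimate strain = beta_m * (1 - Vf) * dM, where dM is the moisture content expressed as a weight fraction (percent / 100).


dM = 1.6/100 = 0.016
strain = beta_m * (1-Vf) * dM = 0.11 * 0.64 * 0.016 = 0.0011264

0.0011264


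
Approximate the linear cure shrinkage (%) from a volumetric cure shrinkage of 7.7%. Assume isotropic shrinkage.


Linear shrinkage ≈ vol_shrink/3 = 7.7/3 = 2.567%

2.567%


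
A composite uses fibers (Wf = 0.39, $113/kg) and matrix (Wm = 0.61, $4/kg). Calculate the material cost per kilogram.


Cost = cost_f*Wf + cost_m*Wm = 113*0.39 + 4*0.61 = $46.51/kg

$46.51/kg


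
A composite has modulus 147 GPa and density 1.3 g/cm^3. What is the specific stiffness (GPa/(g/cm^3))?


Specific stiffness = E/rho = 147/1.3 = 113.1 GPa/(g/cm^3)

113.1 GPa/(g/cm^3)


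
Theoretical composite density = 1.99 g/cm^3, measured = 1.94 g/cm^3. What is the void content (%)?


Void% = (rho_theo - rho_actual)/rho_theo * 100 = (1.99 - 1.94)/1.99 * 100 = 2.51%

2.51%


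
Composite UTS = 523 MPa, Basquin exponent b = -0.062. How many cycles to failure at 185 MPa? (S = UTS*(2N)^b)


N = 0.5 * (S/UTS)^(1/b) = 0.5 * (185/523)^(1/-0.062) = 9.5167e+06 cycles

9.5167e+06 cycles


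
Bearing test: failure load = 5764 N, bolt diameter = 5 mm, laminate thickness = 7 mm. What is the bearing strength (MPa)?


sigma_br = F/(d*h) = 5764/(5*7) = 164.7 MPa

164.7 MPa


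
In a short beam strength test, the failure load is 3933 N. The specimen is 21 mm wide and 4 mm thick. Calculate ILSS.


ILSS = 3F/(4bh) = 3*3933/(4*21*4) = 35.12 MPa

35.12 MPa


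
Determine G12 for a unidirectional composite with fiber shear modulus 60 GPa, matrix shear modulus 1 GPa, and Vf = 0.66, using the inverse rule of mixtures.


1/G12 = Vf/Gf + (1-Vf)/Gm = 0.66/60 + 0.34/1
G12 = 2.85 GPa

2.85 GPa


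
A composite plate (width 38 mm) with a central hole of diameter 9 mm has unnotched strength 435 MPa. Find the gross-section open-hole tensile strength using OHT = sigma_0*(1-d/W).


OHT = sigma_0*(1-d/W) = 435*(1-9/38) = 332.0 MPa

332.0 MPa


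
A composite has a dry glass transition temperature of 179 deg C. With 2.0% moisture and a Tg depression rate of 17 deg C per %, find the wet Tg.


Tg_wet = Tg_dry - k*moisture = 179 - 17*2.0 = 145.0 deg C

145.0 deg C


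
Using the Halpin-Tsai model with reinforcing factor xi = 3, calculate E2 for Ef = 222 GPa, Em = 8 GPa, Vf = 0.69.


eta = (Ef/Em - 1)/(Ef/Em + xi) = (27.75 - 1)/(27.75 + 3) = 0.8699
E2 = Em*(1+xi*eta*Vf)/(1-eta*Vf) = 56.05 GPa

56.05 GPa


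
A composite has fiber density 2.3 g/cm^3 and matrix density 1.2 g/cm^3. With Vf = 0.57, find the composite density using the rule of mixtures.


rho_c = rho_f*Vf + rho_m*(1-Vf) = 2.3*0.57 + 1.2*0.43 = 1.827 g/cm^3

1.827 g/cm^3


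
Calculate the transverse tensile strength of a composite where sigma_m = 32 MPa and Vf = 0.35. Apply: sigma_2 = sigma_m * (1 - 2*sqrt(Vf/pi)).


factor = 1 - 2*sqrt(0.35/pi) = 0.3324
sigma_2 = 32 * 0.3324 = 10.64 MPa

10.64 MPa


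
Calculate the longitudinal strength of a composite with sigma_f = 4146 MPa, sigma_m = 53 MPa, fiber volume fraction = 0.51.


sigma_1 = sigma_f*Vf + sigma_m*(1-Vf) = 4146*0.51 + 53*0.49 = 2140.4 MPa

2140.4 MPa


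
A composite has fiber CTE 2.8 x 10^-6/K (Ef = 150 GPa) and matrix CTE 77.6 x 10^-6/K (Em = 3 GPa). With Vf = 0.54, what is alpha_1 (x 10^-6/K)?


E1 = Ef*Vf + Em*(1-Vf) = 82.38
alpha_1 = (alpha_f*Ef*Vf + alpha_m*Em*(1-Vf))/E1 = 4.05 x 10^-6/K

4.05 x 10^-6/K


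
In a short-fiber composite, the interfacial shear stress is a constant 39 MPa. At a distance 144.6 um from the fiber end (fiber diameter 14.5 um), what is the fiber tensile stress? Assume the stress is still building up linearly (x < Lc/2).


Force balance: sigma_f * (pi*d^2/4) = tau * (pi*d) * x  ->  sigma_f = 4 * tau * x / d
sigma_f = 4 * 39 * 144.6 / 14.5 = 1555.7 MPa

1555.7 MPa


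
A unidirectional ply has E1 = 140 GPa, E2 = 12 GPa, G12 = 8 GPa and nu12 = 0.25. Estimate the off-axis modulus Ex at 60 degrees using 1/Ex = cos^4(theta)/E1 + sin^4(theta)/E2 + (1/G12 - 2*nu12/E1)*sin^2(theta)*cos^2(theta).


cos^4(60) = 0.0625, sin^4(60) = 0.5625, sin^2(60)*cos^2(60) = 0.1875
1/G12 - 2*nu12/E1 = 1/8 - 2*0.25/140 = 0.121429 GPa^-1
1/Ex = 0.0625/140 + 0.5625/12 + 0.121429*0.1875 = 0.0700893 GPa^-1
Ex = 14.27 GPa

14.27 GPa


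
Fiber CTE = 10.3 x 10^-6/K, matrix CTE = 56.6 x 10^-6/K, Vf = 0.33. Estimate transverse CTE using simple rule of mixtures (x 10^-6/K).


alpha_2 = alpha_f*Vf + alpha_m*(1-Vf) = 10.3*0.33 + 56.6*0.67 = 41.3 x 10^-6/K

41.3 x 10^-6/K


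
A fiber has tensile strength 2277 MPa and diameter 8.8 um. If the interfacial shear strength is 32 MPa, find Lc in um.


Lc = sigma_f * d / (2 * tau_i) = 2277 * 8.8 / (2 * 32) = 313.1 um

313.1 um


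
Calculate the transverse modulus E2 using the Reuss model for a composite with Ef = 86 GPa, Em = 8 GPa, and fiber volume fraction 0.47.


1/E2 = Vf/Ef + (1-Vf)/Em = 0.47/86 + 0.53/8
E2 = 13.94 GPa

13.94 GPa


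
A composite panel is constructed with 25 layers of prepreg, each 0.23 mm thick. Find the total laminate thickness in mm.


h = n * t_ply = 25 * 0.23 = 5.75 mm

5.75 mm


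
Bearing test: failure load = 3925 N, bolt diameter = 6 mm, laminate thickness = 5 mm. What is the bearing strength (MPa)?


sigma_br = F/(d*h) = 3925/(6*5) = 130.8 MPa

130.8 MPa


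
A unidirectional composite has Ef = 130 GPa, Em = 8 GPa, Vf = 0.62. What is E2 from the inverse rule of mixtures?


1/E2 = Vf/Ef + (1-Vf)/Em = 0.62/130 + 0.38/8
E2 = 19.13 GPa

19.13 GPa


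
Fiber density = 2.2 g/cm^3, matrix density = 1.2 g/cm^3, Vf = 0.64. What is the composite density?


rho_c = rho_f*Vf + rho_m*(1-Vf) = 2.2*0.64 + 1.2*0.36 = 1.84 g/cm^3

1.84 g/cm^3


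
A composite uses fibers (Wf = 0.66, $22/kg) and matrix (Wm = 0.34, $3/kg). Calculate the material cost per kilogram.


Cost = cost_f*Wf + cost_m*Wm = 22*0.66 + 3*0.34 = $15.54/kg

$15.54/kg


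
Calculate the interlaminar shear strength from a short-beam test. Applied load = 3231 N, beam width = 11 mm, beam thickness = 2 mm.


ILSS = 3F/(4bh) = 3*3231/(4*11*2) = 110.15 MPa

110.15 MPa


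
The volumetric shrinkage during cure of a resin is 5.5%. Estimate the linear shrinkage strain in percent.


Linear shrinkage ≈ vol_shrink/3 = 5.5/3 = 1.833%

1.833%


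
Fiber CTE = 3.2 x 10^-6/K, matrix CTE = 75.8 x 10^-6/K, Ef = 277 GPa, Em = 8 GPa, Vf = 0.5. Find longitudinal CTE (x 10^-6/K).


E1 = Ef*Vf + Em*(1-Vf) = 142.5
alpha_1 = (alpha_f*Ef*Vf + alpha_m*Em*(1-Vf))/E1 = 5.24 x 10^-6/K

5.24 x 10^-6/K


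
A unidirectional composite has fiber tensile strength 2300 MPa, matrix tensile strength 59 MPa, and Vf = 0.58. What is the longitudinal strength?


sigma_1 = sigma_f*Vf + sigma_m*(1-Vf) = 2300*0.58 + 59*0.42 = 1358.8 MPa

1358.8 MPa


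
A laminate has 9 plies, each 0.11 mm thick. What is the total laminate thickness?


h = n * t_ply = 9 * 0.11 = 0.99 mm

0.99 mm


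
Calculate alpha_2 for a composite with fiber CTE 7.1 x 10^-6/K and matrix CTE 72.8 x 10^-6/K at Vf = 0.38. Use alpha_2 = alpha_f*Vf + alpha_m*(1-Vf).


alpha_2 = alpha_f*Vf + alpha_m*(1-Vf) = 7.1*0.38 + 72.8*0.62 = 47.8 x 10^-6/K

47.8 x 10^-6/K


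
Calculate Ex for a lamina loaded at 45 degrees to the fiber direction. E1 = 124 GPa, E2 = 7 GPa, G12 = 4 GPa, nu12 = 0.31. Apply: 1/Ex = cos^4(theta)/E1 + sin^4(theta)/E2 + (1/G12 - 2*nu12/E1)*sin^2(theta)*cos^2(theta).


cos^4(45) = 0.25, sin^4(45) = 0.25, sin^2(45)*cos^2(45) = 0.25
1/G12 - 2*nu12/E1 = 1/4 - 2*0.31/124 = 0.245 GPa^-1
1/Ex = 0.25/124 + 0.25/7 + 0.245*0.25 = 0.0989804 GPa^-1
Ex = 10.1 GPa

10.1 GPa


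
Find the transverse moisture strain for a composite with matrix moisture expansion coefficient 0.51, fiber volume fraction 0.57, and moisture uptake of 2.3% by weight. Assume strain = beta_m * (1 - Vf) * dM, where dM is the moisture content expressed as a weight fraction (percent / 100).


dM = 2.3/100 = 0.023
strain = beta_m * (1-Vf) * dM = 0.51 * 0.43 * 0.023 = 0.0050439

0.0050439


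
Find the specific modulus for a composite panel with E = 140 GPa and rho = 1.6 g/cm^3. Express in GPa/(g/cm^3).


Specific stiffness = E/rho = 140/1.6 = 87.5 GPa/(g/cm^3)

87.5 GPa/(g/cm^3)


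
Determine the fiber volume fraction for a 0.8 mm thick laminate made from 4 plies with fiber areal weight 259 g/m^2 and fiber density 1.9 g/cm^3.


Vf = n * FAW / (rho_f * h * 1000) = 4 * 259 / (1.9 * 0.8 * 1000) = 0.6816

0.6816


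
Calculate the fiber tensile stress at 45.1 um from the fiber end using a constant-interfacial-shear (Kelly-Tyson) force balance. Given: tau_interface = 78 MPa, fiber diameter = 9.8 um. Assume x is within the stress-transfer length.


Force balance: sigma_f * (pi*d^2/4) = tau * (pi*d) * x  ->  sigma_f = 4 * tau * x / d
sigma_f = 4 * 78 * 45.1 / 9.8 = 1435.8 MPa

1435.8 MPa


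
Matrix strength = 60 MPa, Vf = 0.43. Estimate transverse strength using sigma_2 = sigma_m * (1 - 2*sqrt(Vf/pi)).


factor = 1 - 2*sqrt(0.43/pi) = 0.2601
sigma_2 = 60 * 0.2601 = 15.6 MPa

15.6 MPa


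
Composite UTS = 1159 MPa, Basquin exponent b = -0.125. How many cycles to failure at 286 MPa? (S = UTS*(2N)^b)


N = 0.5 * (S/UTS)^(1/b) = 0.5 * (286/1159)^(1/-0.125) = 36367.1466 cycles

36367.1466 cycles


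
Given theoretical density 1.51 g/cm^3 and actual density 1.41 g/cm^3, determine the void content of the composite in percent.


Void% = (rho_theo - rho_actual)/rho_theo * 100 = (1.51 - 1.41)/1.51 * 100 = 6.62%

6.62%


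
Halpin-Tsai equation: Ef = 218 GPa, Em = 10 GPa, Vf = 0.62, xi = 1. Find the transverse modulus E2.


eta = (Ef/Em - 1)/(Ef/Em + xi) = (21.8 - 1)/(21.8 + 1) = 0.9123
E2 = Em*(1+xi*eta*Vf)/(1-eta*Vf) = 36.04 GPa

36.04 GPa


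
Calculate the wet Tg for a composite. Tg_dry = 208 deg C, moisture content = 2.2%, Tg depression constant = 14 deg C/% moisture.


Tg_wet = Tg_dry - k*moisture = 208 - 14*2.2 = 177.2 deg C

177.2 deg C


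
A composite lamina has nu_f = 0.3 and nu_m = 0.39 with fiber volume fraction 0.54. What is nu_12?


nu_12 = nu_f*Vf + nu_m*(1-Vf) = 0.3*0.54 + 0.39*0.46 = 0.3414

0.3414


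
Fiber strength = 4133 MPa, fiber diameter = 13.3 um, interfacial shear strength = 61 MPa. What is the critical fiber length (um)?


Lc = sigma_f * d / (2 * tau_i) = 4133 * 13.3 / (2 * 61) = 450.6 um

450.6 um


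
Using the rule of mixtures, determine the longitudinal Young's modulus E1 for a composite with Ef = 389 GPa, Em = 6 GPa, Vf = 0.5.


E1 = Ef*Vf + Em*(1-Vf) = 389*0.5 + 6*0.5 = 197.5 GPa

197.5 GPa


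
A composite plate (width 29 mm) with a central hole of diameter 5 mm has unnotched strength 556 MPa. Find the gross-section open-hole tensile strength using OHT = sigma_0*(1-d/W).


OHT = sigma_0*(1-d/W) = 556*(1-5/29) = 460.1 MPa

460.1 MPa


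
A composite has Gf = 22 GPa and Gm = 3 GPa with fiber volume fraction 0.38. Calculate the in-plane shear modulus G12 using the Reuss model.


1/G12 = Vf/Gf + (1-Vf)/Gm = 0.38/22 + 0.62/3
G12 = 4.47 GPa

4.47 GPa


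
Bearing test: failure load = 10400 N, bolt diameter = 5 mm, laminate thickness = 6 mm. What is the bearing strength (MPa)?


sigma_br = F/(d*h) = 10400/(5*6) = 346.7 MPa

346.7 MPa


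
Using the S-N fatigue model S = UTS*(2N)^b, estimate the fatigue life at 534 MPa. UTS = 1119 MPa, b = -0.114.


N = 0.5 * (S/UTS)^(1/b) = 0.5 * (534/1119)^(1/-0.114) = 329.0736 cycles

329.0736 cycles


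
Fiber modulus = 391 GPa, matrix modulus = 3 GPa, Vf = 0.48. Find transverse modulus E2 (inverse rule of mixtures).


1/E2 = Vf/Ef + (1-Vf)/Em = 0.48/391 + 0.52/3
E2 = 5.73 GPa

5.73 GPa


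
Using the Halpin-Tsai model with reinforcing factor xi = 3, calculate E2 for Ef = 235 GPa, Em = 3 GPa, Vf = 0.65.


eta = (Ef/Em - 1)/(Ef/Em + xi) = (78.3333 - 1)/(78.3333 + 3) = 0.9508
E2 = Em*(1+xi*eta*Vf)/(1-eta*Vf) = 22.42 GPa

22.42 GPa


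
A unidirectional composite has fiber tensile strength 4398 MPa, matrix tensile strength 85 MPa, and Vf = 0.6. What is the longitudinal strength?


sigma_1 = sigma_f*Vf + sigma_m*(1-Vf) = 4398*0.6 + 85*0.4 = 2672.8 MPa

2672.8 MPa


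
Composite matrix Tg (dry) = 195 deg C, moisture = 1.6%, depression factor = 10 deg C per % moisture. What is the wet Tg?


Tg_wet = Tg_dry - k*moisture = 195 - 10*1.6 = 179.0 deg C

179.0 deg C


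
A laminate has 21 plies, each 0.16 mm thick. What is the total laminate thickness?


h = n * t_ply = 21 * 0.16 = 3.36 mm

3.36 mm


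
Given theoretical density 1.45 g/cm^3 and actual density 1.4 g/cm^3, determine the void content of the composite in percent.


Void% = (rho_theo - rho_actual)/rho_theo * 100 = (1.45 - 1.4)/1.45 * 100 = 3.45%

3.45%


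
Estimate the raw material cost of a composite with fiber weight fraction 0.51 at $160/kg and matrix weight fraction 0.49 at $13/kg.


Cost = cost_f*Wf + cost_m*Wm = 160*0.51 + 13*0.49 = $87.97/kg

$87.97/kg


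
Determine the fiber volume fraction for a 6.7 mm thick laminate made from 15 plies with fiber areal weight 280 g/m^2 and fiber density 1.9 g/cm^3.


Vf = n * FAW / (rho_f * h * 1000) = 15 * 280 / (1.9 * 6.7 * 1000) = 0.3299

0.3299


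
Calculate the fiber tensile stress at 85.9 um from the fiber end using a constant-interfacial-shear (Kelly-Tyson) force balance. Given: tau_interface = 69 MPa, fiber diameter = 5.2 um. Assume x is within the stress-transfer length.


Force balance: sigma_f * (pi*d^2/4) = tau * (pi*d) * x  ->  sigma_f = 4 * tau * x / d
sigma_f = 4 * 69 * 85.9 / 5.2 = 4559.3 MPa

4559.3 MPa


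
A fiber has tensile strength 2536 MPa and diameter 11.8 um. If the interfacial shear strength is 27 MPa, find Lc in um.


Lc = sigma_f * d / (2 * tau_i) = 2536 * 11.8 / (2 * 27) = 554.2 um

554.2 um


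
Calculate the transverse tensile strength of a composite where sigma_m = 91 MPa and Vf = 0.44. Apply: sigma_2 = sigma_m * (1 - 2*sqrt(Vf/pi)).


factor = 1 - 2*sqrt(0.44/pi) = 0.2515
sigma_2 = 91 * 0.2515 = 22.89 MPa

22.89 MPa


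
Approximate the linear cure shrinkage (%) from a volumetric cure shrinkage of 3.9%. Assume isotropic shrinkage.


Linear shrinkage ≈ vol_shrink/3 = 3.9/3 = 1.3%

1.3%


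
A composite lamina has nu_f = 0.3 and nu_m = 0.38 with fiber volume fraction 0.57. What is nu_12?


nu_12 = nu_f*Vf + nu_m*(1-Vf) = 0.3*0.57 + 0.38*0.43 = 0.3344

0.3344


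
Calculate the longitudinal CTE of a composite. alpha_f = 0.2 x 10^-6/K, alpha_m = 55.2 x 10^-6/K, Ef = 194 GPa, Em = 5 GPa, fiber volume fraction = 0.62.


E1 = Ef*Vf + Em*(1-Vf) = 122.18
alpha_1 = (alpha_f*Ef*Vf + alpha_m*Em*(1-Vf))/E1 = 1.06 x 10^-6/K

1.06 x 10^-6/K


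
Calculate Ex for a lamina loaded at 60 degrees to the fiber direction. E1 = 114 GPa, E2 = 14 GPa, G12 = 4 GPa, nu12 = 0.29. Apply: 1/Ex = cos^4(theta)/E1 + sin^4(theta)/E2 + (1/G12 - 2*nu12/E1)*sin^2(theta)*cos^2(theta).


cos^4(60) = 0.0625, sin^4(60) = 0.5625, sin^2(60)*cos^2(60) = 0.1875
1/G12 - 2*nu12/E1 = 1/4 - 2*0.29/114 = 0.244912 GPa^-1
1/Ex = 0.0625/114 + 0.5625/14 + 0.244912*0.1875 = 0.0866479 GPa^-1
Ex = 11.54 GPa

11.54 GPa


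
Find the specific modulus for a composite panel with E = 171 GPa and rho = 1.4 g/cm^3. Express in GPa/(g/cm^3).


Specific stiffness = E/rho = 171/1.4 = 122.1 GPa/(g/cm^3)

122.1 GPa/(g/cm^3)


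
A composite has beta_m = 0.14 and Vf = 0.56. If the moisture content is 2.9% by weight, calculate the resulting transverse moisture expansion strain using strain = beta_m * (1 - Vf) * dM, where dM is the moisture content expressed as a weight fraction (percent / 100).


dM = 2.9/100 = 0.029
strain = beta_m * (1-Vf) * dM = 0.14 * 0.44 * 0.029 = 0.0017864

0.0017864


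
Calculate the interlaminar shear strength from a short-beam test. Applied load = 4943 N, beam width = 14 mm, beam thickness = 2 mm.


ILSS = 3F/(4bh) = 3*4943/(4*14*2) = 132.4 MPa

132.4 MPa


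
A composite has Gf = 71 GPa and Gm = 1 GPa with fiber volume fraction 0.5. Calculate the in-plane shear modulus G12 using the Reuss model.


1/G12 = Vf/Gf + (1-Vf)/Gm = 0.5/71 + 0.5/1
G12 = 1.97 GPa

1.97 GPa


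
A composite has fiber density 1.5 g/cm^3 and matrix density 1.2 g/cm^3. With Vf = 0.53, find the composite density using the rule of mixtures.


rho_c = rho_f*Vf + rho_m*(1-Vf) = 1.5*0.53 + 1.2*0.47 = 1.359 g/cm^3

1.359 g/cm^3


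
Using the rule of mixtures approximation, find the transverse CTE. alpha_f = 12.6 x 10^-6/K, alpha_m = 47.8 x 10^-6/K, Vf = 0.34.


alpha_2 = alpha_f*Vf + alpha_m*(1-Vf) = 12.6*0.34 + 47.8*0.66 = 35.8 x 10^-6/K

35.8 x 10^-6/K
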